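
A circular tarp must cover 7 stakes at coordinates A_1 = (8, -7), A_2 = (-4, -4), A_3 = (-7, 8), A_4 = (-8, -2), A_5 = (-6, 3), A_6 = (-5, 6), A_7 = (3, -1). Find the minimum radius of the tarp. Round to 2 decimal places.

By Welzl's lemma the MEC is supported by two points (diametrically opposite) or three points (on a circumcircle).
The farthest pair is A_1–A_3 with squared distance 450. The circle on this segment as diameter has centre (0.5, 0.5) and r² = 450/4 = 112.5.
Check A_2: distance² to centre = 40.5 ≤ 112.5, so it lies inside.
All remaining points lie in this disk, and no smaller disk contains both endpoints, so this is the minimum enclosing circle.
r = √(112.5) ≈ 10.61.

10.61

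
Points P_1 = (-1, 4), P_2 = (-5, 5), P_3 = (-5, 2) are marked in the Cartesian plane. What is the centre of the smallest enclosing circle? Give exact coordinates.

(-3.25, 3.5)

Side lengths²: P_1P_2² = 17, P_1P_3² = 20, P_2P_3² = 9.
Since P_1P_3² = 20 < 17 + 9 = 26, the triangle is acute, so the smallest enclosing circle is the circumcircle.
Circumcentre = (-3.25, 3.5), r² = 5.3125.
Centre = (-3.25, 3.5).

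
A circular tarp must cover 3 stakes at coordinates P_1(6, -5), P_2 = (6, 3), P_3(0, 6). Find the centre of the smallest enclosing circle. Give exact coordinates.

Side lengths²: P_1P_2² = 64, P_1P_3² = 157, P_2P_3² = 45.
Since P_1P_3² = 157 ≥ 64 + 45 = 109, the angle opposite P_1P_3 is not acute, so the smallest enclosing circle has P_1P_3 as diameter.
Centre = midpoint of P_1P_3 = (3, 0.5), r² = 157/4 = 39.25.
Centre = (3, 0.5).

(3, 0.5)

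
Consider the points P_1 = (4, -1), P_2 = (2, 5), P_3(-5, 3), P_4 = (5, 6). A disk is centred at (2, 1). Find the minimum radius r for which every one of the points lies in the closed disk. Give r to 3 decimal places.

7.280

The required radius is the distance from (2, 1) to the farthest point.
Squared distances: 8, 16, 53, 34.
Maximum is 53, attained at P_3.
r = √53 ≈ 7.280.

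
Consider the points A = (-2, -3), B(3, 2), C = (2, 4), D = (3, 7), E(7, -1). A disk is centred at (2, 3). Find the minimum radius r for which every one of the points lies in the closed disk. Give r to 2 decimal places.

The required radius is the distance from (2, 3) to the farthest point.
Squared distances: 52, 2, 1, 17, 41.
Maximum is 52, attained at A.
r = √52 ≈ 7.21.

7.21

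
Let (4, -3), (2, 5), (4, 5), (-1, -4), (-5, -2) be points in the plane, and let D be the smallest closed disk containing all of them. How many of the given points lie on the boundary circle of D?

By Welzl's lemma the MEC is supported by two points (diametrically opposite) or three points (on a circumcircle).
The minimum enclosing circle is determined by three boundary points: (4, -3), (4, 5), (-5, -2).
Their circumcentre is (-1/9, 1) with r² = 2665/81.
The farthest remaining point (-1, -4) is at distance² 2089/81 ≤ 2665/81.
The points at distance exactly r from the centre are (4, -3), (4, 5), (-5, -2) — 3 points.

3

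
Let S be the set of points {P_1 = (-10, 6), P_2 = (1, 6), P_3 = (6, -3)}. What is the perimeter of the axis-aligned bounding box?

50

Width = max x − min x = 6 − (-10) = 16.
Height = max y − min y = 6 − (-3) = 9.
Perimeter = 2(16 + 9) = 50.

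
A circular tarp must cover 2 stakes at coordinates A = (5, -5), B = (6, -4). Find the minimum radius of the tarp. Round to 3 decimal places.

0.707

The smallest circle enclosing two points has them as diameter endpoints.
Centre = midpoint = (5.5, -4.5); r² = |AB|²/4 = 2/4 = 0.5.
r = √(0.5) ≈ 0.707.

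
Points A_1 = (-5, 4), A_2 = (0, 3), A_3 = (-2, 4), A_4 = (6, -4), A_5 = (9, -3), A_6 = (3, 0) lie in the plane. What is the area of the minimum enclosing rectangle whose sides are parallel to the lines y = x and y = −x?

In coordinates u = x + y, v = x − y the rectangle is axis-aligned; the map (x,y)→(u,v) scales areas by 2.
u-values: -1, 3, 2, 2, 6, 3; range = 6 − (-1) = 7.
v-values: -9, -3, -6, 10, 12, 3; range = 12 − (-9) = 21.
Area = (7 × 21) / 2 = 73.5.

73.5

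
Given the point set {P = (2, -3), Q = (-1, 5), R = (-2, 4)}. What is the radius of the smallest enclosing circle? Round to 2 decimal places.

4.27

Side lengths²: PQ² = 73, PR² = 65, QR² = 2.
Since PQ² = 73 ≥ 65 + 2 = 67, the angle opposite PQ is not acute, so the smallest enclosing circle has PQ as diameter.
Centre = midpoint of PQ = (0.5, 1), r² = 73/4 = 18.25.
r = √(18.25) ≈ 4.27.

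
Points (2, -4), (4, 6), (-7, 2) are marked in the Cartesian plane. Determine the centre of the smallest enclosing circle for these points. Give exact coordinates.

(-23/34, 59/34)

Call the three points A, B, C in the order given.
Side lengths²: AB² = 104, AC² = 117, BC² = 137.
Since BC² = 137 < 117 + 104 = 221, the triangle is acute, so the smallest enclosing circle is the circumcircle.
Circumcentre = (-23/34, 59/34), r² = 23153/578.
Centre = (-23/34, 59/34).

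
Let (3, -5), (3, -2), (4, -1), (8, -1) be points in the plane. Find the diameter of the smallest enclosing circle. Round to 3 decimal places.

A smallest enclosing disk is always determined by at most three of the input points on its boundary.
The farthest pair is (3, -5)–(8, -1) with squared distance 41. The circle on this segment as diameter has centre (5.5, -3) and r² = 41/4 = 10.25.
Check (3, -2): distance² to centre = 7.25 ≤ 10.25, so it lies inside.
All remaining points lie in this disk, and no smaller disk contains both endpoints, so this is the minimum enclosing circle.
Diameter = 2r = 2√(10.25) ≈ 6.403.

6.403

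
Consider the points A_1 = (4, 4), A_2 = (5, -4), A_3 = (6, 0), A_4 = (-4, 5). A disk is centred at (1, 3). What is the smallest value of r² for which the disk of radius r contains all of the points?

The required radius is the distance from (1, 3) to the farthest point.
Squared distances: 10, 65, 34, 29.
Maximum is 65, attained at A_2.

65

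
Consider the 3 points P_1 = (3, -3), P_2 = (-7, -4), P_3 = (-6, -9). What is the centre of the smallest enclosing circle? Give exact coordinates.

(-61/34, -189/34)

Side lengths²: P_1P_2² = 101, P_1P_3² = 117, P_2P_3² = 26.
Since P_1P_3² = 117 < 101 + 26 = 127, the triangle is acute, so the smallest enclosing circle is the circumcircle.
Circumcentre = (-61/34, -189/34), r² = 17069/578.
Centre = (-61/34, -189/34).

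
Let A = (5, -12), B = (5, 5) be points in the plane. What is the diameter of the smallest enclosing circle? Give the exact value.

17

The smallest circle enclosing two points has them as diameter endpoints.
Centre = midpoint = (5, -3.5); r² = |AB|²/4 = 289/4 = 72.25.
Diameter = 2r = 2√(72.25) = 17.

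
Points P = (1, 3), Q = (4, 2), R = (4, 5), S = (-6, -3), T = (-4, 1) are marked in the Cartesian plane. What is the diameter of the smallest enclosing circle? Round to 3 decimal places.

12.806

By Welzl's lemma the MEC is supported by two points (diametrically opposite) or three points (on a circumcircle).
The farthest pair is R–S with squared distance 164. The circle on this segment as diameter has centre (-1, 1) and r² = 164/4 = 41.
Check P: distance² to centre = 8 ≤ 41, so it lies inside.
All remaining points lie in this disk, and no smaller disk contains both endpoints, so this is the minimum enclosing circle.
Diameter = 2r = 2√41 ≈ 12.806.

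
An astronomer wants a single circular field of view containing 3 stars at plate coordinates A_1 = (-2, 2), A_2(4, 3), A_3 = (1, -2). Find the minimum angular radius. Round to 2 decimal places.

3.28

Side lengths²: A_1A_2² = 37, A_1A_3² = 25, A_2A_3² = 34.
Since A_1A_2² = 37 < 34 + 25 = 59, the triangle is acute, so the smallest enclosing circle is the circumcircle.
Circumcentre = (65/54, 23/18), r² = 15725/1458.
r = √(15725/1458) ≈ 3.28.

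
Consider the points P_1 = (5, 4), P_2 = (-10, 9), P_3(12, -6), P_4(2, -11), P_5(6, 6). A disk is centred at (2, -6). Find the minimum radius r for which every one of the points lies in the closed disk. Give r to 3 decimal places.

19.209

The required radius is the distance from (2, -6) to the farthest point.
Squared distances: 109, 369, 100, 25, 160.
Maximum is 369, attained at P_2.
r = √369 ≈ 19.209.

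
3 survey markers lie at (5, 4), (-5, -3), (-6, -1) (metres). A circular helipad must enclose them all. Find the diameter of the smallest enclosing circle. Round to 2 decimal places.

Call the three points A, B, C in the order given.
Side lengths²: AB² = 149, AC² = 146, BC² = 5.
Since AB² = 149 < 146 + 5 = 151, the triangle is acute, so the smallest enclosing circle is the circumcircle.
Circumcentre = (-7/54, 37/54), r² = 54385/1458.
Diameter = 2r = 2√(54385/1458) ≈ 12.21.

12.21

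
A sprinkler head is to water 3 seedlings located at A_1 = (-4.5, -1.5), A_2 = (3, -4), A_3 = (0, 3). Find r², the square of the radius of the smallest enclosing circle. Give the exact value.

18.125

Side lengths²: A_1A_2² = 62.5, A_1A_3² = 40.5, A_2A_3² = 58.
Since A_1A_2² = 62.5 < 58 + 40.5 = 98.5, the triangle is acute, so the smallest enclosing circle is the circumcircle.
Circumcentre = (-0.25, -1.25), r² = 18.125.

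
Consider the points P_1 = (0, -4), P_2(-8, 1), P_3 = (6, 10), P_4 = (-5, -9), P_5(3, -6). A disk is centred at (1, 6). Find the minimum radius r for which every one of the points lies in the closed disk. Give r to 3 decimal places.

16.155

The required radius is the distance from (1, 6) to the farthest point.
Squared distances: 101, 106, 41, 261, 148.
Maximum is 261, attained at P_4.
r = √261 ≈ 16.155.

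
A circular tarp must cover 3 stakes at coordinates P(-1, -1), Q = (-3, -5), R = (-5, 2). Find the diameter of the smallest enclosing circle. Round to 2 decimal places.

7.28

Side lengths²: PQ² = 20, PR² = 25, QR² = 53.
Since QR² = 53 ≥ 25 + 20 = 45, the angle opposite QR is not acute, so the smallest enclosing circle has QR as diameter.
Centre = midpoint of QR = (-4, -1.5), r² = 53/4 = 13.25.
Diameter = 2r = 2√(13.25) ≈ 7.28.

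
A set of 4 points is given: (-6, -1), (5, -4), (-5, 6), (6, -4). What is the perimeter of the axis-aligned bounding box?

Width = max x − min x = 6 − (-6) = 12.
Height = max y − min y = 6 − (-4) = 10.
Perimeter = 2(12 + 10) = 44.

44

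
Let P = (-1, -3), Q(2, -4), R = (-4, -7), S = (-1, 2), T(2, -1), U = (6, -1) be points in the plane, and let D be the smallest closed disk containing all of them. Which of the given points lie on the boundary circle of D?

By Welzl's lemma the MEC is supported by two points (diametrically opposite) or three points (on a circumcircle).
The minimum enclosing circle is determined by three boundary points: R, S, U.
Their circumcentre is (0.75, -43/12) with r² = 2465/72.
The farthest remaining point T is at distance² 593/72 ≤ 2465/72.
The points at distance exactly r from the centre are R, S, U — 3 points.

R, S, U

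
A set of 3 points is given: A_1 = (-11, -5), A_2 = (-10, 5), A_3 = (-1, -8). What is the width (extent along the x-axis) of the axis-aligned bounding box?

10

max x = -1, min x = -11, so width = 10.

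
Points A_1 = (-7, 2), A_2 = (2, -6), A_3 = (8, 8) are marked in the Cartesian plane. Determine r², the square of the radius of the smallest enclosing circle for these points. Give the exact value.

72.5

Side lengths²: A_1A_2² = 145, A_1A_3² = 261, A_2A_3² = 232.
Since A_1A_3² = 261 < 232 + 145 = 377, the triangle is acute, so the smallest enclosing circle is the circumcircle.
Circumcentre = (1.5, 2.5), r² = 72.5.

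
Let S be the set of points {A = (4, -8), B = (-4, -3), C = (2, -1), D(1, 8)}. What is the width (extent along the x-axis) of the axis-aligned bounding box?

8

max x = 4, min x = -4, so width = 8.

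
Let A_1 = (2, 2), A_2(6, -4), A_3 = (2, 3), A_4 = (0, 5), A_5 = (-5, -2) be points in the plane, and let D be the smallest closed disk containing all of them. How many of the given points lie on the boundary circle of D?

A smallest enclosing disk is always determined by at most three of the input points on its boundary.
The minimum enclosing circle is determined by three boundary points: A_2, A_4, A_5.
Their circumcentre is (51/58, -53/58) with r² = 60125/1682.
The farthest remaining point A_3 is at distance² 27877/1682 ≤ 60125/1682.
The points at distance exactly r from the centre are A_2, A_4, A_5 — 3 points.

3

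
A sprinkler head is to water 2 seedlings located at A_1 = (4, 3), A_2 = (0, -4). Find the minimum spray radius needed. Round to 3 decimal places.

The smallest circle enclosing two points has them as diameter endpoints.
Centre = midpoint = (2, -0.5); r² = |A_1A_2|²/4 = 65/4 = 16.25.
r = √(16.25) ≈ 4.031.

4.031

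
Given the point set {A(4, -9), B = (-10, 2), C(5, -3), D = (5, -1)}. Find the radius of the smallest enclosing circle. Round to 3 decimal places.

8.902

The farthest pair is A–B with squared distance 317. The circle on this segment as diameter has centre (-3, -3.5) and r² = 317/4 = 79.25.
Check C: distance² to centre = 64.25 ≤ 79.25, so it lies inside.
All remaining points lie in this disk, and no smaller disk contains both endpoints, so this is the minimum enclosing circle.
r = √(79.25) ≈ 8.902.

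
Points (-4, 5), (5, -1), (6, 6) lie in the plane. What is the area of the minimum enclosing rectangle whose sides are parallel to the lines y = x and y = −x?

In coordinates u = x + y, v = x − y the rectangle is axis-aligned; the map (x,y)→(u,v) scales areas by 2.
u-values: 1, 4, 12; range = 12 − 1 = 11.
v-values: -9, 6, 0; range = 6 − (-9) = 15.
Area = (11 × 15) / 2 = 82.5.

82.5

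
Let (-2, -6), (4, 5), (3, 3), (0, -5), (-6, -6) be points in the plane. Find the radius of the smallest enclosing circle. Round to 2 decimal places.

7.43

The minimum enclosing circle of a finite set is fixed by two of the points (as a diameter) or three (as a circumcircle).
The farthest pair is (4, 5)–(-6, -6) with squared distance 221. The circle on this segment as diameter has centre (-1, -0.5) and r² = 221/4 = 55.25.
Check (-2, -6): distance² to centre = 31.25 ≤ 55.25, so it lies inside.
All remaining points lie in this disk, and no smaller disk contains both endpoints, so this is the minimum enclosing circle.
r = √(55.25) ≈ 7.43.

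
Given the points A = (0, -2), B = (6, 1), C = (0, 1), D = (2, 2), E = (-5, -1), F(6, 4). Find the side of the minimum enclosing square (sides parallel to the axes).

11

The bounding box has width 11 and height 6.
An axis-aligned square enclosing the set must have side ≥ max(width, height).
So the minimum side is max(11, 6) = 11.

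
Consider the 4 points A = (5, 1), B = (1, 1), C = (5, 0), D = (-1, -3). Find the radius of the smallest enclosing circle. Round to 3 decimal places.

By Welzl's lemma the MEC is supported by two points (diametrically opposite) or three points (on a circumcircle).
The farthest pair is A–D with squared distance 52. The circle on this segment as diameter has centre (2, -1) and r² = 52/4 = 13.
Check B: distance² to centre = 5 ≤ 13, so it lies inside.
All remaining points lie in this disk, and no smaller disk contains both endpoints, so this is the minimum enclosing circle.
r = √13 ≈ 3.606.

3.606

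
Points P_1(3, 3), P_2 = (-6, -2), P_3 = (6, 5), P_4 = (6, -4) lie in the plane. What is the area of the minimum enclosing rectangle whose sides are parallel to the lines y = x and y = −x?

133

In coordinates u = x + y, v = x − y the rectangle is axis-aligned; the map (x,y)→(u,v) scales areas by 2.
u-values: 6, -8, 11, 2; range = 11 − (-8) = 19.
v-values: 0, -4, 1, 10; range = 10 − (-4) = 14.
Area = (19 × 14) / 2 = 133.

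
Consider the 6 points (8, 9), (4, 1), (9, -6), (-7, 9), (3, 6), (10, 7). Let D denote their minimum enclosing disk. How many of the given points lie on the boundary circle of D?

A smallest enclosing disk is always determined by at most three of the input points on its boundary.
The farthest pair is (9, -6)–(-7, 9) with squared distance 481. The circle on this segment as diameter has centre (1, 1.5) and r² = 481/4 = 120.25.
Check (8, 9): distance² to centre = 105.25 ≤ 120.25, so it lies inside.
All remaining points lie in this disk, and no smaller disk contains both endpoints, so this is the minimum enclosing circle.
The points at distance exactly r from the centre are (9, -6), (-7, 9) — 2 points.

2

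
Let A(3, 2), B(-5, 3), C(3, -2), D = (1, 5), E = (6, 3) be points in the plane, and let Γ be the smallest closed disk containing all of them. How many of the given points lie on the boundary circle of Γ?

3

The minimum enclosing circle of a finite set is fixed by two of the points (as a diameter) or three (as a circumcircle).
The minimum enclosing circle is determined by three boundary points: B, C, E.
Their circumcentre is (0.5, 2.9) with r² = 30.26.
The farthest remaining point A is at distance² 7.06 ≤ 30.26.
The points at distance exactly r from the centre are B, C, E — 3 points.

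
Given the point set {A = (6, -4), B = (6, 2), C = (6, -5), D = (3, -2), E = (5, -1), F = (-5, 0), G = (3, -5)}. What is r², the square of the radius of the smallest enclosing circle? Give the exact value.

A smallest enclosing disk is always determined by at most three of the input points on its boundary.
The minimum enclosing circle is determined by three boundary points: B, C, F.
Their circumcentre is (21/22, -1.5) with r² = 9125/242.
The farthest remaining point A is at distance² 7673/242 ≤ 9125/242.

9125/242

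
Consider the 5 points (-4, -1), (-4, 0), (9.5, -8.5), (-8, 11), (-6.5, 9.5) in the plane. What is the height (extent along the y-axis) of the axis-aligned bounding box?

19.5

max y = 11, min y = -8.5, so height = 19.5.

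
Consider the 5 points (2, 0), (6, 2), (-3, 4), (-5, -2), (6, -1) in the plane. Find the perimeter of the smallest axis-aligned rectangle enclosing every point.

Width = max x − min x = 6 − (-5) = 11.
Height = max y − min y = 4 − (-2) = 6.
Perimeter = 2(11 + 6) = 34.

34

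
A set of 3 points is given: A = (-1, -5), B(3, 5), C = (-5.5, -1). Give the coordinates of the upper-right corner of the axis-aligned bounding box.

x-range [-5.5, 3], y-range [-5, 5].
The upper-right corner is (3, 5).

(3, 5)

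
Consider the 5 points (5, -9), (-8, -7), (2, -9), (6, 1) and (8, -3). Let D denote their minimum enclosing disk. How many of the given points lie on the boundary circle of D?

3

The minimum enclosing circle is determined by three boundary points: (-8, -7), (6, 1), (8, -3).
Their circumcentre is (-1/9, -41/9) with r² = 5525/81.
The farthest remaining point (5, -9) is at distance² 3716/81 ≤ 5525/81.
The points at distance exactly r from the centre are (-8, -7), (6, 1), (8, -3) — 3 points.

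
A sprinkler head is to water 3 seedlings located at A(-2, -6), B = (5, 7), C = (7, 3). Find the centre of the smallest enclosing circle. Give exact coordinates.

(1.5, 0.5)

Side lengths²: AB² = 218, AC² = 162, BC² = 20.
Since AB² = 218 ≥ 162 + 20 = 182, the angle opposite AB is not acute, so the smallest enclosing circle has AB as diameter.
Centre = midpoint of AB = (1.5, 0.5), r² = 218/4 = 54.5.
Centre = (1.5, 0.5).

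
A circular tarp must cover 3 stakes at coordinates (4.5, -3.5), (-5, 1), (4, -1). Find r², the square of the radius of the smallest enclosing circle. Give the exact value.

27.625

Call the three points A, B, C in the order given.
Side lengths²: AB² = 110.5, AC² = 6.5, BC² = 85.
Since AB² = 110.5 ≥ 85 + 6.5 = 91.5, the angle opposite AB is not acute, so the smallest enclosing circle has AB as diameter.
Centre = midpoint of AB = (-0.25, -1.25), r² = 110.5/4 = 27.625.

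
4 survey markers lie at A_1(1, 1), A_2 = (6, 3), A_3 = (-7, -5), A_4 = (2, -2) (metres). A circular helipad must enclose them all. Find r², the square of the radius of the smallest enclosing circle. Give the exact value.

58.25

The minimum enclosing circle of a finite set is fixed by two of the points (as a diameter) or three (as a circumcircle).
The farthest pair is A_2–A_3 with squared distance 233. The circle on this segment as diameter has centre (-0.5, -1) and r² = 233/4 = 58.25.
Check A_1: distance² to centre = 6.25 ≤ 58.25, so it lies inside.
All remaining points lie in this disk, and no smaller disk contains both endpoints, so this is the minimum enclosing circle.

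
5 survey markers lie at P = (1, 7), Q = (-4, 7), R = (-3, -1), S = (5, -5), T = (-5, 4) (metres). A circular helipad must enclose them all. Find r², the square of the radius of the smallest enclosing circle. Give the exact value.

56.25

By Welzl's lemma the MEC is supported by two points (diametrically opposite) or three points (on a circumcircle).
The farthest pair is Q–S with squared distance 225. The circle on this segment as diameter has centre (0.5, 1) and r² = 225/4 = 56.25.
Check P: distance² to centre = 36.25 ≤ 56.25, so it lies inside.
All remaining points lie in this disk, and no smaller disk contains both endpoints, so this is the minimum enclosing circle.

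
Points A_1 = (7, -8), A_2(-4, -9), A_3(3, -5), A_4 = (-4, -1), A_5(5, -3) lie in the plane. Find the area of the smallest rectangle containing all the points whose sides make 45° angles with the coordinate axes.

In coordinates u = x + y, v = x − y the rectangle is axis-aligned; the map (x,y)→(u,v) scales areas by 2.
u-values: -1, -13, -2, -5, 2; range = 2 − (-13) = 15.
v-values: 15, 5, 8, -3, 8; range = 15 − (-3) = 18.
Area = (15 × 18) / 2 = 135.

135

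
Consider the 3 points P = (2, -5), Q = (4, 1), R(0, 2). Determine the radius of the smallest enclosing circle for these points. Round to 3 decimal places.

3.651

Side lengths²: PQ² = 40, PR² = 53, QR² = 17.
Since PR² = 53 < 40 + 17 = 57, the triangle is acute, so the smallest enclosing circle is the circumcircle.
Circumcentre = (33/26, -37/26), r² = 4505/338.
r = √(4505/338) ≈ 3.651.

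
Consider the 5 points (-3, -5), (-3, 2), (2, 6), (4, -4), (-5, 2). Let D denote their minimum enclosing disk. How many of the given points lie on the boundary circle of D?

3

The minimum enclosing circle is determined by three boundary points: (-3, -5), (2, 6), (4, -4).
Their circumcentre is (-7/36, 13/36) with r² = 23725/648.
The farthest remaining point (-5, 2) is at distance² 16705/648 ≤ 23725/648.
The points at distance exactly r from the centre are (-3, -5), (2, 6), (4, -4) — 3 points.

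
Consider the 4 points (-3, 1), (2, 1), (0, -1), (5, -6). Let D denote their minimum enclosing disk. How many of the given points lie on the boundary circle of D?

2

A smallest enclosing disk is always determined by at most three of the input points on its boundary.
The farthest pair is (-3, 1)–(5, -6) with squared distance 113. The circle on this segment as diameter has centre (1, -2.5) and r² = 113/4 = 28.25.
Check (2, 1): distance² to centre = 13.25 ≤ 28.25, so it lies inside.
All remaining points lie in this disk, and no smaller disk contains both endpoints, so this is the minimum enclosing circle.
The points at distance exactly r from the centre are (-3, 1), (5, -6) — 2 points.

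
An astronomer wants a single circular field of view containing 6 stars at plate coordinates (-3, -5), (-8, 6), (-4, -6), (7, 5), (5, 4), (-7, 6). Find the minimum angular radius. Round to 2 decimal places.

8.40

The minimum enclosing circle is determined by three boundary points: (-8, 6), (-4, -6), (7, 5).
Their circumcentre is (-0.75, 1.75) with r² = 70.625.
The farthest remaining point (-7, 6) is at distance² 57.125 ≤ 70.625.
r = √(70.625) ≈ 8.40.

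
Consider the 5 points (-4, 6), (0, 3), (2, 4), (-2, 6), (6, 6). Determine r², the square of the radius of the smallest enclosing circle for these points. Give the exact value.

The farthest pair is (-4, 6)–(6, 6) with squared distance 100. The circle on this segment as diameter has centre (1, 6) and r² = 100/4 = 25.
Check (0, 3): distance² to centre = 10 ≤ 25, so it lies inside.
All remaining points lie in this disk, and no smaller disk contains both endpoints, so this is the minimum enclosing circle.

25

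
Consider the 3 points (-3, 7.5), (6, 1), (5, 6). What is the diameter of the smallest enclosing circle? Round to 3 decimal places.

11.102

Call the three points A, B, C in the order given.
Side lengths²: AB² = 123.25, AC² = 66.25, BC² = 26.
Since AB² = 123.25 ≥ 66.25 + 26 = 92.25, the angle opposite AB is not acute, so the smallest enclosing circle has AB as diameter.
Centre = midpoint of AB = (1.5, 4.25), r² = 123.25/4 = 30.8125.
Diameter = 2r = 2√(30.8125) ≈ 11.102.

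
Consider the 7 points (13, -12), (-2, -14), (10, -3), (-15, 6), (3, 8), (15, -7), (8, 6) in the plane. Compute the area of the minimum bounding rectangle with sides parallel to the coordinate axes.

x ranges over [-15, 15], width 30.
y ranges over [-14, 8], height 22.
Area = 30 × 22 = 660.

660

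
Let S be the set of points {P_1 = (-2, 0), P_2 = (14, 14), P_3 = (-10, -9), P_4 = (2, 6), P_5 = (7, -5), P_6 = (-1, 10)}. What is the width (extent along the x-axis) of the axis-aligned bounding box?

max x = 14, min x = -10, so width = 24.

24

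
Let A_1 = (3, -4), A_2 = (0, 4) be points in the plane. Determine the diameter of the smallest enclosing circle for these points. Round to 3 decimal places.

The smallest circle enclosing two points has them as diameter endpoints.
Centre = midpoint = (1.5, 0); r² = |A_1A_2|²/4 = 73/4 = 18.25.
Diameter = 2r = 2√(18.25) ≈ 8.544.

8.544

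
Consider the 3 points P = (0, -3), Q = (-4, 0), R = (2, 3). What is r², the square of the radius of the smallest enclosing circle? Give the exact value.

12.5

Side lengths²: PQ² = 25, PR² = 40, QR² = 45.
Since QR² = 45 < 40 + 25 = 65, the triangle is acute, so the smallest enclosing circle is the circumcircle.
Circumcentre = (-0.5, 0.5), r² = 12.5.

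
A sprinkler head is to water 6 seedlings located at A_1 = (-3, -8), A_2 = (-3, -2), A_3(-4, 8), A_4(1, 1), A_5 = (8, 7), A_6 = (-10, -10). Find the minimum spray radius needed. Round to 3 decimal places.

The farthest pair is A_5–A_6 with squared distance 613. The circle on this segment as diameter has centre (-1, -1.5) and r² = 613/4 = 153.25.
Check A_1: distance² to centre = 46.25 ≤ 153.25, so it lies inside.
All remaining points lie in this disk, and no smaller disk contains both endpoints, so this is the minimum enclosing circle.
r = √(153.25) ≈ 12.379.

12.379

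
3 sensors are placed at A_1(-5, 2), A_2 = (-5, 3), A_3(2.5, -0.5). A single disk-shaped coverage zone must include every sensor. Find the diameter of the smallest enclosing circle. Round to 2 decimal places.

Side lengths²: A_1A_2² = 1, A_1A_3² = 62.5, A_2A_3² = 68.5.
Since A_2A_3² = 68.5 ≥ 62.5 + 1 = 63.5, the angle opposite A_2A_3 is not acute, so the smallest enclosing circle has A_2A_3 as diameter.
Centre = midpoint of A_2A_3 = (-1.25, 1.25), r² = 68.5/4 = 17.125.
Diameter = 2r = 2√(17.125) ≈ 8.28.

8.28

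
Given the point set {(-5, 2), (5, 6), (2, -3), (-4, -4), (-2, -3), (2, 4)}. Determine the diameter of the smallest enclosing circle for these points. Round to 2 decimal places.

13.45

The minimum enclosing circle of a finite set is fixed by two of the points (as a diameter) or three (as a circumcircle).
The farthest pair is (5, 6)–(-4, -4) with squared distance 181. The circle on this segment as diameter has centre (0.5, 1) and r² = 181/4 = 45.25.
Check (-5, 2): distance² to centre = 31.25 ≤ 45.25, so it lies inside.
All remaining points lie in this disk, and no smaller disk contains both endpoints, so this is the minimum enclosing circle.
Diameter = 2r = 2√(45.25) ≈ 13.45.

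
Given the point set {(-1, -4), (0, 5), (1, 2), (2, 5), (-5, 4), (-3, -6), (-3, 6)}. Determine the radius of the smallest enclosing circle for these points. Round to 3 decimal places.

6.161

A smallest enclosing disk is always determined by at most three of the input points on its boundary.
The minimum enclosing circle is determined by three boundary points: (2, 5), (-3, -6), (-3, 6).
Their circumcentre is (-1.6, 0) with r² = 37.96.
The farthest remaining point (0, 5) is at distance² 27.56 ≤ 37.96.
r = √(37.96) ≈ 6.161.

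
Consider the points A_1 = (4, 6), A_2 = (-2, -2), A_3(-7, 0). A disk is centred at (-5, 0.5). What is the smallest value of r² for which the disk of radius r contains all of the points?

The required radius is the distance from (-5, 0.5) to the farthest point.
Squared distances: 111.25, 15.25, 4.25.
Maximum is 111.25, attained at A_1.

111.25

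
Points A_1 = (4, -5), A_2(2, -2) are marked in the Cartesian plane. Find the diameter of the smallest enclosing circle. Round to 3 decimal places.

The smallest circle enclosing two points has them as diameter endpoints.
Centre = midpoint = (3, -3.5); r² = |A_1A_2|²/4 = 13/4 = 3.25.
Diameter = 2r = 2√(3.25) ≈ 3.606.

3.606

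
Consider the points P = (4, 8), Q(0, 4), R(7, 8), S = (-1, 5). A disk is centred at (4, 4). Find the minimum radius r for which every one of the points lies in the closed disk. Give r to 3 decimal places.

The required radius is the distance from (4, 4) to the farthest point.
Squared distances: 16, 16, 25, 26.
Maximum is 26, attained at S.
r = √26 ≈ 5.099.

5.099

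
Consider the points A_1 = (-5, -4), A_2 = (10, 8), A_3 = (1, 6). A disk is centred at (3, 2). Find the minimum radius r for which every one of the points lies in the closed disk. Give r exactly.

10

The required radius is the distance from (3, 2) to the farthest point.
Squared distances: 100, 85, 20.
Maximum is 100, attained at A_1.
r = √100 = 10.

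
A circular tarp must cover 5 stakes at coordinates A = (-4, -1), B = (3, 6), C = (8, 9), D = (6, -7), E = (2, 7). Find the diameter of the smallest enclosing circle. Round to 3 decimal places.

17.077

A smallest enclosing disk is always determined by at most three of the input points on its boundary.
The minimum enclosing circle is determined by three boundary points: A, C, D.
Their circumcentre is (181/43, 58/43) with r² = 134810/1849.
The farthest remaining point E is at distance² 68074/1849 ≤ 134810/1849.
Diameter = 2r = 2√(134810/1849) ≈ 17.077.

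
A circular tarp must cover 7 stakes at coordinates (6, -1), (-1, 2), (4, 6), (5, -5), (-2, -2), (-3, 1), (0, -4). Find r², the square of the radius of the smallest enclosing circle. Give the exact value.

56425/1681

By Welzl's lemma the MEC is supported by two points (diametrically opposite) or three points (on a circumcircle).
The minimum enclosing circle is determined by three boundary points: (4, 6), (5, -5), (-3, 1).
Their circumcentre is (113/41, 14/41) with r² = 56425/1681.
The farthest remaining point (-2, -2) is at distance² 47241/1681 ≤ 56425/1681.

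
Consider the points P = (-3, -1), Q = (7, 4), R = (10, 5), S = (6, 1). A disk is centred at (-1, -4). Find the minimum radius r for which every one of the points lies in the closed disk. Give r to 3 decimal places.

14.213

The required radius is the distance from (-1, -4) to the farthest point.
Squared distances: 13, 128, 202, 74.
Maximum is 202, attained at R.
r = √202 ≈ 14.213.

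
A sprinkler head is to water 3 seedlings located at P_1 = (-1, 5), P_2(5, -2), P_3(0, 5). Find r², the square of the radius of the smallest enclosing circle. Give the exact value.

21.25

Side lengths²: P_1P_2² = 85, P_1P_3² = 1, P_2P_3² = 74.
Since P_1P_2² = 85 ≥ 74 + 1 = 75, the angle opposite P_1P_2 is not acute, so the smallest enclosing circle has P_1P_2 as diameter.
Centre = midpoint of P_1P_2 = (2, 1.5), r² = 85/4 = 21.25.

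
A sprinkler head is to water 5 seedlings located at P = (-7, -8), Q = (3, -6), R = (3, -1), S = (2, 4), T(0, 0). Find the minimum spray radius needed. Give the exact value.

A smallest enclosing disk is always determined by at most three of the input points on its boundary.
The farthest pair is P–S with squared distance 225. The circle on this segment as diameter has centre (-2.5, -2) and r² = 225/4 = 56.25.
Check Q: distance² to centre = 46.25 ≤ 56.25, so it lies inside.
All remaining points lie in this disk, and no smaller disk contains both endpoints, so this is the minimum enclosing circle.
r = √(56.25) = 7.5.

7.5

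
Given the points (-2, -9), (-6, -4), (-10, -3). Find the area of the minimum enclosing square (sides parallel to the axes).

64

The bounding box has width 8 and height 6.
An axis-aligned square enclosing the set must have side ≥ max(width, height).
So the minimum side is max(8, 6) = 8.
Area = 8² = 64.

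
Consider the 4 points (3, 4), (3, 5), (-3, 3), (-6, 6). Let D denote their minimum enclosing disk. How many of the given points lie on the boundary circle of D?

2

The minimum enclosing circle of a finite set is fixed by two of the points (as a diameter) or three (as a circumcircle).
The farthest pair is (3, 4)–(-6, 6) with squared distance 85. The circle on this segment as diameter has centre (-1.5, 5) and r² = 85/4 = 21.25.
Check (3, 5): distance² to centre = 20.25 ≤ 21.25, so it lies inside.
All remaining points lie in this disk, and no smaller disk contains both endpoints, so this is the minimum enclosing circle.
The points at distance exactly r from the centre are (3, 4), (-6, 6) — 2 points.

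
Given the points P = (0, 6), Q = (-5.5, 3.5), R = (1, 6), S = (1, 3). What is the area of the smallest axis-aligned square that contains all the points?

42.25

The bounding box has width 6.5 and height 3.
An axis-aligned square enclosing the set must have side ≥ max(width, height).
So the minimum side is max(6.5, 3) = 6.5.
Area = 6.5² = 42.25.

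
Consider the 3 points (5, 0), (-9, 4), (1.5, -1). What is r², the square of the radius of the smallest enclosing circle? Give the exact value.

Call the three points A, B, C in the order given.
Side lengths²: AB² = 212, AC² = 13.25, BC² = 135.25.
Since AB² = 212 ≥ 135.25 + 13.25 = 148.5, the angle opposite AB is not acute, so the smallest enclosing circle has AB as diameter.
Centre = midpoint of AB = (-2, 2), r² = 212/4 = 53.

53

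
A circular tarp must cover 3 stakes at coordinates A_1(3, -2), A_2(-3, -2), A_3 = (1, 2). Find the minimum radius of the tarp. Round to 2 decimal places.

Side lengths²: A_1A_2² = 36, A_1A_3² = 20, A_2A_3² = 32.
Since A_1A_2² = 36 < 32 + 20 = 52, the triangle is acute, so the smallest enclosing circle is the circumcircle.
Circumcentre = (0, -1), r² = 10.
r = √10 ≈ 3.16.

3.16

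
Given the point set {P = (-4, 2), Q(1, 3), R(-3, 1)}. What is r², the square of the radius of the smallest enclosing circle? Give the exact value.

Side lengths²: PQ² = 26, PR² = 2, QR² = 20.
Since PQ² = 26 ≥ 20 + 2 = 22, the angle opposite PQ is not acute, so the smallest enclosing circle has PQ as diameter.
Centre = midpoint of PQ = (-1.5, 2.5), r² = 26/4 = 6.5.

6.5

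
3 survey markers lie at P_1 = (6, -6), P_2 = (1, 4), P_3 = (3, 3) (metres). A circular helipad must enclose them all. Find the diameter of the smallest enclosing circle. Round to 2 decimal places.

11.18

Side lengths²: P_1P_2² = 125, P_1P_3² = 90, P_2P_3² = 5.
Since P_1P_2² = 125 ≥ 90 + 5 = 95, the angle opposite P_1P_2 is not acute, so the smallest enclosing circle has P_1P_2 as diameter.
Centre = midpoint of P_1P_2 = (3.5, -1), r² = 125/4 = 31.25.
Diameter = 2r = 2√(31.25) ≈ 11.18.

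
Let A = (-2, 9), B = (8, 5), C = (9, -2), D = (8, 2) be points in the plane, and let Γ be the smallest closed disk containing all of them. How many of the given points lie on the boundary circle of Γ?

2

A smallest enclosing disk is always determined by at most three of the input points on its boundary.
The farthest pair is A–C with squared distance 242. The circle on this segment as diameter has centre (3.5, 3.5) and r² = 242/4 = 60.5.
Check B: distance² to centre = 22.5 ≤ 60.5, so it lies inside.
All remaining points lie in this disk, and no smaller disk contains both endpoints, so this is the minimum enclosing circle.
The points at distance exactly r from the centre are A, C — 2 points.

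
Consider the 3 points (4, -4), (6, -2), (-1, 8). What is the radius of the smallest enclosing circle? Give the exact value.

Call the three points A, B, C in the order given.
Side lengths²: AB² = 8, AC² = 169, BC² = 149.
Since AC² = 169 ≥ 149 + 8 = 157, the angle opposite AC is not acute, so the smallest enclosing circle has AC as diameter.
Centre = midpoint of AC = (1.5, 2), r² = 169/4 = 42.25.
r = √(42.25) = 6.5.

6.5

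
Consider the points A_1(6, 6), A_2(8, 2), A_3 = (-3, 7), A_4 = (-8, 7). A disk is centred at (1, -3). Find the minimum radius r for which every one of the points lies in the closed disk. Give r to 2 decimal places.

13.45

The required radius is the distance from (1, -3) to the farthest point.
Squared distances: 106, 74, 116, 181.
Maximum is 181, attained at A_4.
r = √181 ≈ 13.45.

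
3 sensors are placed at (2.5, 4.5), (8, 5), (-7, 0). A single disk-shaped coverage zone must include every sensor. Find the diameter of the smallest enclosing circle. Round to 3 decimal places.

15.811

Call the three points A, B, C in the order given.
Side lengths²: AB² = 30.5, AC² = 110.5, BC² = 250.
Since BC² = 250 ≥ 110.5 + 30.5 = 141, the angle opposite BC is not acute, so the smallest enclosing circle has BC as diameter.
Centre = midpoint of BC = (0.5, 2.5), r² = 250/4 = 62.5.
Diameter = 2r = 2√(62.5) ≈ 15.811.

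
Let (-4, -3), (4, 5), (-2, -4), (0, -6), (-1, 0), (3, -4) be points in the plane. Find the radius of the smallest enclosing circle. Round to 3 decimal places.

5.912

The minimum enclosing circle of a finite set is fixed by two of the points (as a diameter) or three (as a circumcircle).
The minimum enclosing circle is determined by three boundary points: (-4, -3), (4, 5), (0, -6).
Their circumcentre is (17/14, -3/14) with r² = 3425/98.
The farthest remaining point (-2, -4) is at distance² 2417/98 ≤ 3425/98.
r = √(3425/98) ≈ 5.912.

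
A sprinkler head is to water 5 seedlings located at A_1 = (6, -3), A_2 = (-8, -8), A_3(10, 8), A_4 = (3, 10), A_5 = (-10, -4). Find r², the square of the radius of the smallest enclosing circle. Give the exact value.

145

By Welzl's lemma the MEC is supported by two points (diametrically opposite) or three points (on a circumcircle).
The farthest pair is A_2–A_3 with squared distance 580. The circle on this segment as diameter has centre (1, 0) and r² = 580/4 = 145.
Check A_1: distance² to centre = 34 ≤ 145, so it lies inside.
All remaining points lie in this disk, and no smaller disk contains both endpoints, so this is the minimum enclosing circle.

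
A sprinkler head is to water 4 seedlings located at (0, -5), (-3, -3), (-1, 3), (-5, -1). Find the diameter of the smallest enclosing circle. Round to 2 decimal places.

8.11

A smallest enclosing disk is always determined by at most three of the input points on its boundary.
The minimum enclosing circle is determined by three boundary points: (0, -5), (-1, 3), (-5, -1).
Their circumcentre is (-17/18, -19/18) with r² = 2665/162.
The farthest remaining point (-3, -3) is at distance² 1297/162 ≤ 2665/162.
Diameter = 2r = 2√(2665/162) ≈ 8.11.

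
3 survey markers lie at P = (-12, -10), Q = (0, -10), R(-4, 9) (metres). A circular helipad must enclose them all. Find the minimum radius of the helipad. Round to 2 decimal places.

10.53

Side lengths²: PQ² = 144, PR² = 425, QR² = 377.
Since PR² = 425 < 377 + 144 = 521, the triangle is acute, so the smallest enclosing circle is the circumcircle.
Circumcentre = (-6, -51/38), r² = 160225/1444.
r = √(160225/1444) ≈ 10.53.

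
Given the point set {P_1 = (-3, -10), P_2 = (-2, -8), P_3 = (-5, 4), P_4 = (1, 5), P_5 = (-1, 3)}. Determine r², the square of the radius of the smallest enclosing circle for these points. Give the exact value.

60.25

By Welzl's lemma the MEC is supported by two points (diametrically opposite) or three points (on a circumcircle).
The farthest pair is P_1–P_4 with squared distance 241. The circle on this segment as diameter has centre (-1, -2.5) and r² = 241/4 = 60.25.
Check P_2: distance² to centre = 31.25 ≤ 60.25, so it lies inside.
All remaining points lie in this disk, and no smaller disk contains both endpoints, so this is the minimum enclosing circle.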